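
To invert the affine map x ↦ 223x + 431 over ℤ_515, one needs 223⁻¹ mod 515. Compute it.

Apply the Euclidean algorithm to 515 and 223:
515 = 2·223 + 69
223 = 3·69 + 16
69 = 4·16 + 5
16 = 3·5 + 1
5 = 5·1 + 0
The gcd is 1. Working backward:
1 = 16 − 3·5
1 = −3·69 + 13·16
1 = 13·223 − 42·69
1 = −42·515 + 97·223
So 223·97 ≡ 1 (mod 515).

97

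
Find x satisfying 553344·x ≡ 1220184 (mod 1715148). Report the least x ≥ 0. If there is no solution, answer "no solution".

First find gcd(553344, 1715148):
1715148 = 3*553344 + 55116
553344 = 10*55116 + 2184
55116 = 25*2184 + 516
2184 = 4*516 + 120
516 = 4*120 + 36
120 = 3*36 + 12
36 = 3*12 + 0
gcd = 12 and 12 | 1220184, so solutions exist. Divide through by 12: 46112x ≡ 101682 (mod 142929).
Now find 46112⁻¹ mod 142929:
142929 = 3*46112 + 4593
46112 = 10*4593 + 182
4593 = 25*182 + 43
182 = 4*43 + 10
43 = 4*10 + 3
10 = 3*3 + 1
3 = 3*1 + 0
Back-substitute:
1 = 10 − 3·3
1 = −3·43 + 13·10
1 = 13·182 − 55·43
1 = −55·4593 + 1388·182
1 = 1388·46112 − 13935·4593
1 = −13935·142929 + 43193·46112
So 46112⁻¹ ≡ 43193 (mod 142929).
Then x ≡ 43193·101682 ≡ 28314 (mod 142929); the smallest non-negative solution is x = 28314.

28314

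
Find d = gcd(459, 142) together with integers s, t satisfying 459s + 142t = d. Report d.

1

Repeated division:
459 = 3*142 + 33
142 = 4*33 + 10
33 = 3*10 + 3
10 = 3*3 + 1
3 = 3*1 + 0
gcd(459, 142) = 1.
Back-substituting:
1 = 10 − 3·3
1 = −3·33 + 10·10
1 = 10·142 − 43·33
1 = −43·459 + 139·142
So 1 = (-43)·459 + (139)·142.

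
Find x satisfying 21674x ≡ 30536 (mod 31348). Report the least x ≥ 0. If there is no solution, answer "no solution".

First find gcd(21674, 31348):
31348 = 1*21674 + 9674
21674 = 2*9674 + 2326
9674 = 4*2326 + 370
2326 = 6*370 + 106
370 = 3*106 + 52
106 = 2*52 + 2
52 = 26*2 + 0
gcd = 2 and 2 | 30536, so solutions exist. Divide through by 2: 10837x ≡ 15268 (mod 15674).
Now find 10837⁻¹ mod 15674:
15674 = 1×10837 + 4837
10837 = 2×4837 + 1163
4837 = 4×1163 + 185
1163 = 6×185 + 53
185 = 3×53 + 26
53 = 2×26 + 1
26 = 26×1 + 0
Back-substitute:
1 = 53 − 2·26
1 = −2·185 + 7·53
1 = 7·1163 − 44·185
1 = −44·4837 + 183·1163
1 = 183·10837 − 410·4837
1 = −410·15674 + 593·10837
So 10837⁻¹ ≡ 593 (mod 15674).
Then x ≡ 593·15268 ≡ 10026 (mod 15674); the smallest non-negative solution is x = 10026.

10026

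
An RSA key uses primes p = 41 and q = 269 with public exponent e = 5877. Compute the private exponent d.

φ(n) = (p−1)(q−1) = 40·268 = 10720.
Need d with 5877·d ≡ 1 (mod 10720). Apply the extended Euclidean algorithm:
10720 = 1×5877 + 4843
5877 = 1×4843 + 1034
4843 = 4×1034 + 707
1034 = 1×707 + 327
707 = 2×327 + 53
327 = 6×53 + 9
53 = 5×9 + 8
9 = 1×8 + 1
8 = 8×1 + 0
Back-substitute:
1 = 9 − 8
1 = −53 + 6·9
1 = 6·327 − 37·53
1 = −37·707 + 80·327
1 = 80·1034 − 117·707
1 = −117·4843 + 548·1034
1 = 548·5877 − 665·4843
1 = −665·10720 + 1213·5877
So 5877·1213 ≡ 1 (mod 10720), hence d = 1213.

1213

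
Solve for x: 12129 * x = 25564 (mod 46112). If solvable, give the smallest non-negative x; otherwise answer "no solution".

First find gcd(12129, 46112):
46112 = 3×12129 + 9725
12129 = 1×9725 + 2404
9725 = 4×2404 + 109
2404 = 22×109 + 6
109 = 18×6 + 1
6 = 6×1 + 0
gcd = 1, so a unique solution mod 46112 exists.
Back-substitute for the Bézout coefficients:
1 = 109 − 18·6
1 = −18·2404 + 397·109
1 = 397·9725 − 1606·2404
1 = −1606·12129 + 2003·9725
1 = 2003·46112 − 7615·12129
So 12129·(-7615) ≡ 1 (mod 46112), giving 12129⁻¹ ≡ 38497.
x ≡ 12129⁻¹·25564 ≡ 38497·25564 ≡ 15004 (mod 46112).

15004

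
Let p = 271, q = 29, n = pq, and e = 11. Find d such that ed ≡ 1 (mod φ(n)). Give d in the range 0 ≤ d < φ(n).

4811

φ(n) = (p−1)(q−1) = 270·28 = 7560.
Need d with 11·d ≡ 1 (mod 7560). Apply the extended Euclidean algorithm:
7560 = 687×11 + 3
11 = 3×3 + 2
3 = 1×2 + 1
2 = 2×1 + 0
Back-substitute:
1 = 3 − 2
1 = −11 + 4·3
1 = 4·7560 − 2749·11
So 11·(-2749) ≡ 1 (mod 7560), hence d ≡ -2749 ≡ 4811 (mod 7560).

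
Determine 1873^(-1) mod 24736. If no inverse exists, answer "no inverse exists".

Run Euclid on (24736, 1873):
24736 = 13·1873 + 387
1873 = 4·387 + 325
387 = 1·325 + 62
325 = 5·62 + 15
62 = 4·15 + 2
15 = 7·2 + 1
2 = 2·1 + 0
gcd = 1, so the inverse exists. Back-substitute:
1 = 15 − 7·2
1 = −7·62 + 29·15
1 = 29·325 − 152·62
1 = −152·387 + 181·325
1 = 181·1873 − 876·387
1 = −876·24736 + 11569·1873
So 1873·11569 ≡ 1 (mod 24736).

11569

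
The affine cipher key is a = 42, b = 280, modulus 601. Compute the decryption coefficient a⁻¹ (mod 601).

gcd(601, 42) by repeated division:
601 = 14×42 + 13
42 = 3×13 + 3
13 = 4×3 + 1
3 = 3×1 + 0
gcd = 1, so the inverse exists. Back-substitute:
1 = 13 − 4·3
1 = −4·42 + 13·13
1 = 13·601 − 186·42
Thus 42·(-186) ≡ 1 (mod 601); reducing, -186 mod 601 = 415.

415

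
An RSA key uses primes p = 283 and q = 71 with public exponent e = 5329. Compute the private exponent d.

φ(n) = (p−1)(q−1) = 282·70 = 19740.
Need d with 5329·d ≡ 1 (mod 19740). Apply the extended Euclidean algorithm:
19740 = 3*5329 + 3753
5329 = 1*3753 + 1576
3753 = 2*1576 + 601
1576 = 2*601 + 374
601 = 1*374 + 227
374 = 1*227 + 147
227 = 1*147 + 80
147 = 1*80 + 67
80 = 1*67 + 13
67 = 5*13 + 2
13 = 6*2 + 1
2 = 2*1 + 0
Back-substitute:
1 = 13 − 6·2
1 = −6·67 + 31·13
1 = 31·80 − 37·67
1 = −37·147 + 68·80
1 = 68·227 − 105·147
1 = −105·374 + 173·227
1 = 173·601 − 278·374
1 = −278·1576 + 729·601
1 = 729·3753 − 1736·1576
1 = −1736·5329 + 2465·3753
1 = 2465·19740 − 9131·5329
So 5329·(-9131) ≡ 1 (mod 19740), hence d ≡ -9131 ≡ 10609 (mod 19740).

10609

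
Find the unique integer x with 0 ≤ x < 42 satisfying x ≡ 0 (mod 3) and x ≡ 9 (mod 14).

9

Write x = 0 + 3·k. Then 3·k ≡ 9 − 0 ≡ 9 (mod 14).
Need 3⁻¹ mod 14. Extended Euclid on (14, 3):
14 = 4×3 + 2
3 = 1×2 + 1
2 = 2×1 + 0
Back-substitute:
1 = 3 − 2
1 = −14 + 5·3
3⁻¹ ≡ 5 (mod 14), so k ≡ 5·9 ≡ 3 (mod 14).
x = 0 + 3·3 = 9.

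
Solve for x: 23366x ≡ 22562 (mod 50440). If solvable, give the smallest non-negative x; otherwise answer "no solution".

21467

First find gcd(23366, 50440):
50440 = 2*23366 + 3708
23366 = 6*3708 + 1118
3708 = 3*1118 + 354
1118 = 3*354 + 56
354 = 6*56 + 18
56 = 3*18 + 2
18 = 9*2 + 0
gcd = 2 and 2 | 22562, so solutions exist. Divide through by 2: 11683x ≡ 11281 (mod 25220).
Now find 11683⁻¹ mod 25220:
25220 = 2·11683 + 1854
11683 = 6·1854 + 559
1854 = 3·559 + 177
559 = 3·177 + 28
177 = 6·28 + 9
28 = 3·9 + 1
9 = 9·1 + 0
Back-substitute:
1 = 28 − 3·9
1 = −3·177 + 19·28
1 = 19·559 − 60·177
1 = −60·1854 + 199·559
1 = 199·11683 − 1254·1854
1 = −1254·25220 + 2707·11683
So 11683⁻¹ ≡ 2707 (mod 25220).
Then x ≡ 2707·11281 ≡ 21467 (mod 25220); the smallest non-negative solution is x = 21467.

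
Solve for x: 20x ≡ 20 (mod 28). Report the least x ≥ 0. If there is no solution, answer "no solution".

First find gcd(20, 28):
28 = 1·20 + 8
20 = 2·8 + 4
8 = 2·4 + 0
gcd = 4 and 4 | 20, so solutions exist. Divide through by 4: 5x ≡ 5 (mod 7).
Now find 5⁻¹ mod 7:
7 = 1*5 + 2
5 = 2*2 + 1
2 = 2*1 + 0
Back-substitute:
1 = 5 − 2·2
1 = −2·7 + 3·5
So 5⁻¹ ≡ 3 (mod 7).
Then x ≡ 3·5 ≡ 1 (mod 7); the smallest non-negative solution is x = 1.

1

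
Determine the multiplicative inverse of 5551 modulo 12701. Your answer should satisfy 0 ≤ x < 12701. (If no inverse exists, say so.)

no inverse exists

Euclidean algorithm on 12701, 5551:
12701 = 2×5551 + 1599
5551 = 3×1599 + 754
1599 = 2×754 + 91
754 = 8×91 + 26
91 = 3×26 + 13
26 = 2×13 + 0
Since gcd = 13 > 1, 5551 is not a unit mod 12701.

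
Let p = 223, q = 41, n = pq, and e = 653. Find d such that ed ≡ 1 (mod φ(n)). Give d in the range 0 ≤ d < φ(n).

6677

φ(n) = (p−1)(q−1) = 222·40 = 8880.
Need d with 653·d ≡ 1 (mod 8880). Apply the extended Euclidean algorithm:
8880 = 13*653 + 391
653 = 1*391 + 262
391 = 1*262 + 129
262 = 2*129 + 4
129 = 32*4 + 1
4 = 4*1 + 0
Back-substitute:
1 = 129 − 32·4
1 = −32·262 + 65·129
1 = 65·391 − 97·262
1 = −97·653 + 162·391
1 = 162·8880 − 2203·653
So 653·(-2203) ≡ 1 (mod 8880), hence d ≡ -2203 ≡ 6677 (mod 8880).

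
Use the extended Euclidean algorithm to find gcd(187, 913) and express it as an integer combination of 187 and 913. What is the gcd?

11

Euclidean algorithm:
913 = 4×187 + 165
187 = 1×165 + 22
165 = 7×22 + 11
22 = 2×11 + 0
gcd(187, 913) = 11.
Working backward:
11 = 165 − 7·22
11 = −7·187 + 8·165
11 = 8·913 − 39·187
So 11 = (8)·913 + (-39)·187.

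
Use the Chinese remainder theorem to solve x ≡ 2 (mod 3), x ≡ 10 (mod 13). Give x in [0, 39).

23

Write x = 2 + 3·k. Then 3·k ≡ 10 − 2 ≡ 8 (mod 13).
Need 3⁻¹ mod 13. Extended Euclid on (13, 3):
13 = 4*3 + 1
3 = 3*1 + 0
Back-substitute:
1 = 13 − 4·3
3⁻¹ ≡ 9 (mod 13), so k ≡ 9·8 ≡ 7 (mod 13).
x = 2 + 3·7 = 23.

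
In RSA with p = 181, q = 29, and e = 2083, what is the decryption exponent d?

φ(n) = (p−1)(q−1) = 180·28 = 5040.
Need d with 2083·d ≡ 1 (mod 5040). Apply the extended Euclidean algorithm:
5040 = 2×2083 + 874
2083 = 2×874 + 335
874 = 2×335 + 204
335 = 1×204 + 131
204 = 1×131 + 73
131 = 1×73 + 58
73 = 1×58 + 15
58 = 3×15 + 13
15 = 1×13 + 2
13 = 6×2 + 1
2 = 2×1 + 0
Back-substitute:
1 = 13 − 6·2
1 = −6·15 + 7·13
1 = 7·58 − 27·15
1 = −27·73 + 34·58
1 = 34·131 − 61·73
1 = −61·204 + 95·131
1 = 95·335 − 156·204
1 = −156·874 + 407·335
1 = 407·2083 − 970·874
1 = −970·5040 + 2347·2083
So 2083·2347 ≡ 1 (mod 5040), hence d = 2347.

2347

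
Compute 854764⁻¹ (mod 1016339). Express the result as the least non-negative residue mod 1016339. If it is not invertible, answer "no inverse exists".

28048

Run Euclid on (1016339, 854764):
1016339 = 1·854764 + 161575
854764 = 5·161575 + 46889
161575 = 3·46889 + 20908
46889 = 2·20908 + 5073
20908 = 4·5073 + 616
5073 = 8·616 + 145
616 = 4·145 + 36
145 = 4·36 + 1
36 = 36·1 + 0
The gcd is 1. Working backward:
1 = 145 − 4·36
1 = −4·616 + 17·145
1 = 17·5073 − 140·616
1 = −140·20908 + 577·5073
1 = 577·46889 − 1294·20908
1 = −1294·161575 + 4459·46889
1 = 4459·854764 − 23589·161575
1 = −23589·1016339 + 28048·854764
So 854764·28048 ≡ 1 (mod 1016339).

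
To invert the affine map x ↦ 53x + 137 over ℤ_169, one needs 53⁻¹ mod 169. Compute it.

Run Euclid on (169, 53):
169 = 3*53 + 10
53 = 5*10 + 3
10 = 3*3 + 1
3 = 3*1 + 0
gcd = 1, so the inverse exists. Back-substitute:
1 = 10 − 3·3
1 = −3·53 + 16·10
1 = 16·169 − 51·53
Thus 53·(-51) ≡ 1 (mod 169); reducing, -51 mod 169 = 118.

118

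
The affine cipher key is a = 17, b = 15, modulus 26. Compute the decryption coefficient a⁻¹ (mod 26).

gcd(26, 17) by repeated division:
26 = 1*17 + 9
17 = 1*9 + 8
9 = 1*8 + 1
8 = 8*1 + 0
Since gcd(17, 26) = 1, back-substitute to write 1 as a combination:
1 = 9 − 8
1 = −17 + 2·9
1 = 2·26 − 3·17
So 17·(-3) ≡ 1 (mod 26), and -3 ≡ 23 (mod 26).

23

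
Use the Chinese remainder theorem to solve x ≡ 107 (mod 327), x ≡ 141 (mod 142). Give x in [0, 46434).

4685

Write x = 107 + 327·k. Then 327·k ≡ 141 − 107 ≡ 34 (mod 142).
Need 327⁻¹ mod 142. Extended Euclid on (142, 43):
142 = 3*43 + 13
43 = 3*13 + 4
13 = 3*4 + 1
4 = 4*1 + 0
Back-substitute:
1 = 13 − 3·4
1 = −3·43 + 10·13
1 = 10·142 − 33·43
327⁻¹ ≡ 109 (mod 142), so k ≡ 109·34 ≡ 14 (mod 142).
x = 107 + 327·14 = 4685.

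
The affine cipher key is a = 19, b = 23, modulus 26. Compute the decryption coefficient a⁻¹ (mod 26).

11

gcd(26, 19) by repeated division:
26 = 1*19 + 7
19 = 2*7 + 5
7 = 1*5 + 2
5 = 2*2 + 1
2 = 2*1 + 0
Since gcd(19, 26) = 1, back-substitute to write 1 as a combination:
1 = 5 − 2·2
1 = −2·7 + 3·5
1 = 3·19 − 8·7
1 = −8·26 + 11·19
So 19·11 ≡ 1 (mod 26).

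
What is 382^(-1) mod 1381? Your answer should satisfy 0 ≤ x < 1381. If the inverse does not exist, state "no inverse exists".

Run Euclid on (1381, 382):
1381 = 3*382 + 235
382 = 1*235 + 147
235 = 1*147 + 88
147 = 1*88 + 59
88 = 1*59 + 29
59 = 2*29 + 1
29 = 29*1 + 0
Since gcd(382, 1381) = 1, back-substitute to write 1 as a combination:
1 = 59 − 2·29
1 = −2·88 + 3·59
1 = 3·147 − 5·88
1 = −5·235 + 8·147
1 = 8·382 − 13·235
1 = −13·1381 + 47·382
So 382·47 ≡ 1 (mod 1381).

47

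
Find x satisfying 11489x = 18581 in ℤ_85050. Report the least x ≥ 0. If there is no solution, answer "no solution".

76879

First find gcd(11489, 85050):
85050 = 7·11489 + 4627
11489 = 2·4627 + 2235
4627 = 2·2235 + 157
2235 = 14·157 + 37
157 = 4·37 + 9
37 = 4·9 + 1
9 = 9·1 + 0
gcd = 1, so a unique solution mod 85050 exists.
Back-substitute for the Bézout coefficients:
1 = 37 − 4·9
1 = −4·157 + 17·37
1 = 17·2235 − 242·157
1 = −242·4627 + 501·2235
1 = 501·11489 − 1244·4627
1 = −1244·85050 + 9209·11489
So 11489·(9209) ≡ 1 (mod 85050), giving 11489⁻¹ ≡ 9209.
x ≡ 11489⁻¹·18581 ≡ 9209·18581 ≡ 76879 (mod 85050).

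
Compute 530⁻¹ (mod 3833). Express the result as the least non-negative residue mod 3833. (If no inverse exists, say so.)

gcd(3833, 530) by repeated division:
3833 = 7×530 + 123
530 = 4×123 + 38
123 = 3×38 + 9
38 = 4×9 + 2
9 = 4×2 + 1
2 = 2×1 + 0
Since gcd(530, 3833) = 1, back-substitute to write 1 as a combination:
1 = 9 − 4·2
1 = −4·38 + 17·9
1 = 17·123 − 55·38
1 = −55·530 + 237·123
1 = 237·3833 − 1714·530
So 530·(-1714) ≡ 1 (mod 3833), and -1714 ≡ 2119 (mod 3833).

2119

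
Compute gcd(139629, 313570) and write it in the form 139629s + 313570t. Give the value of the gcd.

1

Apply Euclid's algorithm to 313570 and 139629:
313570 = 2*139629 + 34312
139629 = 4*34312 + 2381
34312 = 14*2381 + 978
2381 = 2*978 + 425
978 = 2*425 + 128
425 = 3*128 + 41
128 = 3*41 + 5
41 = 8*5 + 1
5 = 5*1 + 0
gcd(139629, 313570) = 1.
Working backward:
1 = 41 − 8·5
1 = −8·128 + 25·41
1 = 25·425 − 83·128
1 = −83·978 + 191·425
1 = 191·2381 − 465·978
1 = −465·34312 + 6701·2381
1 = 6701·139629 − 27269·34312
1 = −27269·313570 + 61239·139629
So 1 = (-27269)·313570 + (61239)·139629.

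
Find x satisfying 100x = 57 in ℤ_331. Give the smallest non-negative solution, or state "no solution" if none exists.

176

First find gcd(100, 331):
331 = 3*100 + 31
100 = 3*31 + 7
31 = 4*7 + 3
7 = 2*3 + 1
3 = 3*1 + 0
gcd = 1, so a unique solution mod 331 exists.
Back-substitute for the Bézout coefficients:
1 = 7 − 2·3
1 = −2·31 + 9·7
1 = 9·100 − 29·31
1 = −29·331 + 96·100
So 100·(96) ≡ 1 (mod 331), giving 100⁻¹ ≡ 96.
x ≡ 100⁻¹·57 ≡ 96·57 ≡ 176 (mod 331).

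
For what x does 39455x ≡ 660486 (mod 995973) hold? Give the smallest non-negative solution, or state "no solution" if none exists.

First find gcd(39455, 995973):
995973 = 25*39455 + 9598
39455 = 4*9598 + 1063
9598 = 9*1063 + 31
1063 = 34*31 + 9
31 = 3*9 + 4
9 = 2*4 + 1
4 = 4*1 + 0
gcd = 1, so a unique solution mod 995973 exists.
Back-substitute for the Bézout coefficients:
1 = 9 − 2·4
1 = −2·31 + 7·9
1 = 7·1063 − 240·31
1 = −240·9598 + 2167·1063
1 = 2167·39455 − 8908·9598
1 = −8908·995973 + 224867·39455
So 39455·(224867) ≡ 1 (mod 995973), giving 39455⁻¹ ≡ 224867.
x ≡ 39455⁻¹·660486 ≡ 224867·660486 ≡ 19656 (mod 995973).

19656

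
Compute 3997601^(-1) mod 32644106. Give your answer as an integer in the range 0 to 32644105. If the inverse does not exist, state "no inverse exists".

26667997

Run Euclid on (32644106, 3997601):
32644106 = 8·3997601 + 663298
3997601 = 6·663298 + 17813
663298 = 37·17813 + 4217
17813 = 4·4217 + 945
4217 = 4·945 + 437
945 = 2·437 + 71
437 = 6·71 + 11
71 = 6·11 + 5
11 = 2·5 + 1
5 = 5·1 + 0
Since gcd(3997601, 32644106) = 1, back-substitute to write 1 as a combination:
1 = 11 − 2·5
1 = −2·71 + 13·11
1 = 13·437 − 80·71
1 = −80·945 + 173·437
1 = 173·4217 − 772·945
1 = −772·17813 + 3261·4217
1 = 3261·663298 − 121429·17813
1 = −121429·3997601 + 731835·663298
1 = 731835·32644106 − 5976109·3997601
Thus 3997601·(-5976109) ≡ 1 (mod 32644106); reducing, -5976109 mod 32644106 = 26667997.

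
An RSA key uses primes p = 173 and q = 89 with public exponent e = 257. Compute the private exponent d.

φ(n) = (p−1)(q−1) = 172·88 = 15136.
Need d with 257·d ≡ 1 (mod 15136). Apply the extended Euclidean algorithm:
15136 = 58*257 + 230
257 = 1*230 + 27
230 = 8*27 + 14
27 = 1*14 + 13
14 = 1*13 + 1
13 = 13*1 + 0
Back-substitute:
1 = 14 − 13
1 = −27 + 2·14
1 = 2·230 − 17·27
1 = −17·257 + 19·230
1 = 19·15136 − 1119·257
So 257·(-1119) ≡ 1 (mod 15136), hence d ≡ -1119 ≡ 14017 (mod 15136).

14017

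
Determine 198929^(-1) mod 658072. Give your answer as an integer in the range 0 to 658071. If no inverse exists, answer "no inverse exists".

578225

Apply the Euclidean algorithm to 658072 and 198929:
658072 = 3×198929 + 61285
198929 = 3×61285 + 15074
61285 = 4×15074 + 989
15074 = 15×989 + 239
989 = 4×239 + 33
239 = 7×33 + 8
33 = 4×8 + 1
8 = 8×1 + 0
Since gcd(198929, 658072) = 1, back-substitute to write 1 as a combination:
1 = 33 − 4·8
1 = −4·239 + 29·33
1 = 29·989 − 120·239
1 = −120·15074 + 1829·989
1 = 1829·61285 − 7436·15074
1 = −7436·198929 + 24137·61285
1 = 24137·658072 − 79847·198929
Thus 198929·(-79847) ≡ 1 (mod 658072); reducing, -79847 mod 658072 = 578225.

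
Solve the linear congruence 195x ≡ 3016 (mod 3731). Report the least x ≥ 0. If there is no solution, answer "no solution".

92

First find gcd(195, 3731):
3731 = 19*195 + 26
195 = 7*26 + 13
26 = 2*13 + 0
gcd = 13 and 13 | 3016, so solutions exist. Divide through by 13: 15x ≡ 232 (mod 287).
Now find 15⁻¹ mod 287:
287 = 19×15 + 2
15 = 7×2 + 1
2 = 2×1 + 0
Back-substitute:
1 = 15 − 7·2
1 = −7·287 + 134·15
So 15⁻¹ ≡ 134 (mod 287).
Then x ≡ 134·232 ≡ 92 (mod 287); the smallest non-negative solution is x = 92.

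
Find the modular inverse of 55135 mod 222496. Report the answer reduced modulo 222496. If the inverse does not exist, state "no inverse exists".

167327

Extended Euclidean algorithm:
222496 = 4×55135 + 1956
55135 = 28×1956 + 367
1956 = 5×367 + 121
367 = 3×121 + 4
121 = 30×4 + 1
4 = 4×1 + 0
The gcd is 1. Working backward:
1 = 121 − 30·4
1 = −30·367 + 91·121
1 = 91·1956 − 485·367
1 = −485·55135 + 13671·1956
1 = 13671·222496 − 55169·55135
So 55135·(-55169) ≡ 1 (mod 222496), and -55169 ≡ 167327 (mod 222496).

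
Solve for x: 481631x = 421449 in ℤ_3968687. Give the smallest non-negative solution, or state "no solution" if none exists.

2530494

First find gcd(481631, 3968687):
3968687 = 8·481631 + 115639
481631 = 4·115639 + 19075
115639 = 6·19075 + 1189
19075 = 16·1189 + 51
1189 = 23·51 + 16
51 = 3·16 + 3
16 = 5·3 + 1
3 = 3·1 + 0
gcd = 1, so a unique solution mod 3968687 exists.
Back-substitute for the Bézout coefficients:
1 = 16 − 5·3
1 = −5·51 + 16·16
1 = 16·1189 − 373·51
1 = −373·19075 + 5984·1189
1 = 5984·115639 − 36277·19075
1 = −36277·481631 + 151092·115639
1 = 151092·3968687 − 1245013·481631
So 481631·(-1245013) ≡ 1 (mod 3968687), giving 481631⁻¹ ≡ 2723674.
x ≡ 481631⁻¹·421449 ≡ 2723674·421449 ≡ 2530494 (mod 3968687).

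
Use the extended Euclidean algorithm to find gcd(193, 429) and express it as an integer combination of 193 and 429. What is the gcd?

1

Apply Euclid's algorithm to 429 and 193:
429 = 2×193 + 43
193 = 4×43 + 21
43 = 2×21 + 1
21 = 21×1 + 0
gcd(193, 429) = 1.
Express as a combination:
1 = 43 − 2·21
1 = −2·193 + 9·43
1 = 9·429 − 20·193
So 1 = (9)·429 + (-20)·193.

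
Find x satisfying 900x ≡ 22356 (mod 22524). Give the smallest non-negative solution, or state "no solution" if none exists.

175

First find gcd(900, 22524):
22524 = 25·900 + 24
900 = 37·24 + 12
24 = 2·12 + 0
gcd = 12 and 12 | 22356, so solutions exist. Divide through by 12: 75x ≡ 1863 (mod 1877).
Now find 75⁻¹ mod 1877:
1877 = 25*75 + 2
75 = 37*2 + 1
2 = 2*1 + 0
Back-substitute:
1 = 75 − 37·2
1 = −37·1877 + 926·75
So 75⁻¹ ≡ 926 (mod 1877).
Then x ≡ 926·1863 ≡ 175 (mod 1877); the smallest non-negative solution is x = 175.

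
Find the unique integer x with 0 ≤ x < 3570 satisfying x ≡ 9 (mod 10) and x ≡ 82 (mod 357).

439

Write x = 9 + 10·k. Then 10·k ≡ 82 − 9 ≡ 73 (mod 357).
Need 10⁻¹ mod 357. Extended Euclid on (357, 10):
357 = 35*10 + 7
10 = 1*7 + 3
7 = 2*3 + 1
3 = 3*1 + 0
Back-substitute:
1 = 7 − 2·3
1 = −2·10 + 3·7
1 = 3·357 − 107·10
10⁻¹ ≡ 250 (mod 357), so k ≡ 250·73 ≡ 43 (mod 357).
x = 9 + 10·43 = 439.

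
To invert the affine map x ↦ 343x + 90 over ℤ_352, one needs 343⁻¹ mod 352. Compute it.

Run Euclid on (352, 343):
352 = 1×343 + 9
343 = 38×9 + 1
9 = 9×1 + 0
Since gcd(343, 352) = 1, back-substitute to write 1 as a combination:
1 = 343 − 38·9
1 = −38·352 + 39·343
So 343·39 ≡ 1 (mod 352).

39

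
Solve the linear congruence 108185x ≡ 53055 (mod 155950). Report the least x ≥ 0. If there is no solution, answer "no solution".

First find gcd(108185, 155950):
155950 = 1×108185 + 47765
108185 = 2×47765 + 12655
47765 = 3×12655 + 9800
12655 = 1×9800 + 2855
9800 = 3×2855 + 1235
2855 = 2×1235 + 385
1235 = 3×385 + 80
385 = 4×80 + 65
80 = 1×65 + 15
65 = 4×15 + 5
15 = 3×5 + 0
gcd = 5 and 5 | 53055, so solutions exist. Divide through by 5: 21637x ≡ 10611 (mod 31190).
Now find 21637⁻¹ mod 31190:
31190 = 1·21637 + 9553
21637 = 2·9553 + 2531
9553 = 3·2531 + 1960
2531 = 1·1960 + 571
1960 = 3·571 + 247
571 = 2·247 + 77
247 = 3·77 + 16
77 = 4·16 + 13
16 = 1·13 + 3
13 = 4·3 + 1
3 = 3·1 + 0
Back-substitute:
1 = 13 − 4·3
1 = −4·16 + 5·13
1 = 5·77 − 24·16
1 = −24·247 + 77·77
1 = 77·571 − 178·247
1 = −178·1960 + 611·571
1 = 611·2531 − 789·1960
1 = −789·9553 + 2978·2531
1 = 2978·21637 − 6745·9553
1 = −6745·31190 + 9723·21637
So 21637⁻¹ ≡ 9723 (mod 31190).
Then x ≡ 9723·10611 ≡ 25423 (mod 31190); the smallest non-negative solution is x = 25423.

25423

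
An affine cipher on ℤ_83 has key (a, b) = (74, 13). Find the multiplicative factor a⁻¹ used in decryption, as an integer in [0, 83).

Extended Euclidean algorithm:
83 = 1*74 + 9
74 = 8*9 + 2
9 = 4*2 + 1
2 = 2*1 + 0
The gcd is 1. Working backward:
1 = 9 − 4·2
1 = −4·74 + 33·9
1 = 33·83 − 37·74
So 74·(-37) ≡ 1 (mod 83), and -37 ≡ 46 (mod 83).

46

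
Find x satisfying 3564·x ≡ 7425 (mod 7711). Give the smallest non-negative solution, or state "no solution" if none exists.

411

First find gcd(3564, 7711):
7711 = 2×3564 + 583
3564 = 6×583 + 66
583 = 8×66 + 55
66 = 1×55 + 11
55 = 5×11 + 0
gcd = 11 and 11 | 7425, so solutions exist. Divide through by 11: 324x ≡ 675 (mod 701).
Now find 324⁻¹ mod 701:
701 = 2×324 + 53
324 = 6×53 + 6
53 = 8×6 + 5
6 = 1×5 + 1
5 = 5×1 + 0
Back-substitute:
1 = 6 − 5
1 = −53 + 9·6
1 = 9·324 − 55·53
1 = −55·701 + 119·324
So 324⁻¹ ≡ 119 (mod 701).
Then x ≡ 119·675 ≡ 411 (mod 701); the smallest non-negative solution is x = 411.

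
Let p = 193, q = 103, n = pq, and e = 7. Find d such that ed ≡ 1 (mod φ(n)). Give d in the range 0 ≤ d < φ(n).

11191

φ(n) = (p−1)(q−1) = 192·102 = 19584.
Need d with 7·d ≡ 1 (mod 19584). Apply the extended Euclidean algorithm:
19584 = 2797·7 + 5
7 = 1·5 + 2
5 = 2·2 + 1
2 = 2·1 + 0
Back-substitute:
1 = 5 − 2·2
1 = −2·7 + 3·5
1 = 3·19584 − 8393·7
So 7·(-8393) ≡ 1 (mod 19584), hence d ≡ -8393 ≡ 11191 (mod 19584).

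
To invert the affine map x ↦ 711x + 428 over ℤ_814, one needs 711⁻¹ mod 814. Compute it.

gcd(814, 711) by repeated division:
814 = 1·711 + 103
711 = 6·103 + 93
103 = 1·93 + 10
93 = 9·10 + 3
10 = 3·3 + 1
3 = 3·1 + 0
Since gcd(711, 814) = 1, back-substitute to write 1 as a combination:
1 = 10 − 3·3
1 = −3·93 + 28·10
1 = 28·103 − 31·93
1 = −31·711 + 214·103
1 = 214·814 − 245·711
Hence 711⁻¹ ≡ -245 ≡ 569 (mod 814).

569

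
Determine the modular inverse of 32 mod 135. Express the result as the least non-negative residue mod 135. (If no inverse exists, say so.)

Extended Euclidean algorithm:
135 = 4×32 + 7
32 = 4×7 + 4
7 = 1×4 + 3
4 = 1×3 + 1
3 = 3×1 + 0
Since gcd(32, 135) = 1, back-substitute to write 1 as a combination:
1 = 4 − 3
1 = −7 + 2·4
1 = 2·32 − 9·7
1 = −9·135 + 38·32
So 32·38 ≡ 1 (mod 135).

38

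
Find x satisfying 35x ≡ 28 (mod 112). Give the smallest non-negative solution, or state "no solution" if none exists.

First find gcd(35, 112):
112 = 3·35 + 7
35 = 5·7 + 0
gcd = 7 and 7 | 28, so solutions exist. Divide through by 7: 5x ≡ 4 (mod 16).
Now find 5⁻¹ mod 16:
16 = 3*5 + 1
5 = 5*1 + 0
Back-substitute:
1 = 16 − 3·5
So 5·(-3) ≡ 1 (mod 16), i.e. 5⁻¹ ≡ 13.
Then x ≡ 13·4 ≡ 4 (mod 16); the smallest non-negative solution is x = 4.

4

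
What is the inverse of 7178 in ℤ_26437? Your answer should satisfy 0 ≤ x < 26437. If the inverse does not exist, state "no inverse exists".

Run Euclid on (26437, 7178):
26437 = 3·7178 + 4903
7178 = 1·4903 + 2275
4903 = 2·2275 + 353
2275 = 6·353 + 157
353 = 2·157 + 39
157 = 4·39 + 1
39 = 39·1 + 0
gcd = 1, so the inverse exists. Back-substitute:
1 = 157 − 4·39
1 = −4·353 + 9·157
1 = 9·2275 − 58·353
1 = −58·4903 + 125·2275
1 = 125·7178 − 183·4903
1 = −183·26437 + 674·7178
So 7178·674 ≡ 1 (mod 26437).

674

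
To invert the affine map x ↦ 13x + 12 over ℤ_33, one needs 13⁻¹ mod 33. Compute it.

28

Extended Euclidean algorithm:
33 = 2·13 + 7
13 = 1·7 + 6
7 = 1·6 + 1
6 = 6·1 + 0
Since gcd(13, 33) = 1, back-substitute to write 1 as a combination:
1 = 7 − 6
1 = −13 + 2·7
1 = 2·33 − 5·13
Thus 13·(-5) ≡ 1 (mod 33); reducing, -5 mod 33 = 28.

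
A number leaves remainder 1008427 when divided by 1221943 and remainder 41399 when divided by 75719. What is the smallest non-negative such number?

17463795840

Write x = 1008427 + 1221943·k. Then 1221943·k ≡ 41399 − 1008427 ≡ 17319 (mod 75719).
Need 1221943⁻¹ mod 75719. Extended Euclid on (75719, 10439):
75719 = 7*10439 + 2646
10439 = 3*2646 + 2501
2646 = 1*2501 + 145
2501 = 17*145 + 36
145 = 4*36 + 1
36 = 36*1 + 0
Back-substitute:
1 = 145 − 4·36
1 = −4·2501 + 69·145
1 = 69·2646 − 73·2501
1 = −73·10439 + 288·2646
1 = 288·75719 − 2089·10439
1221943⁻¹ ≡ 73630 (mod 75719), so k ≡ 73630·17319 ≡ 14291 (mod 75719).
x = 1008427 + 1221943·14291 = 17463795840.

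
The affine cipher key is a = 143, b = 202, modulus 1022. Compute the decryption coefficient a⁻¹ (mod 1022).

243

Extended Euclidean algorithm:
1022 = 7·143 + 21
143 = 6·21 + 17
21 = 1·17 + 4
17 = 4·4 + 1
4 = 4·1 + 0
gcd = 1, so the inverse exists. Back-substitute:
1 = 17 − 4·4
1 = −4·21 + 5·17
1 = 5·143 − 34·21
1 = −34·1022 + 243·143
So 143·243 ≡ 1 (mod 1022).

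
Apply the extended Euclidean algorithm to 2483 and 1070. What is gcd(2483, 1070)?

Euclidean algorithm:
2483 = 2·1070 + 343
1070 = 3·343 + 41
343 = 8·41 + 15
41 = 2·15 + 11
15 = 1·11 + 4
11 = 2·4 + 3
4 = 1·3 + 1
3 = 3·1 + 0
gcd(2483, 1070) = 1.
Back-substituting:
1 = 4 − 3
1 = −11 + 3·4
1 = 3·15 − 4·11
1 = −4·41 + 11·15
1 = 11·343 − 92·41
1 = −92·1070 + 287·343
1 = 287·2483 − 666·1070
So 1 = (287)·2483 + (-666)·1070.

1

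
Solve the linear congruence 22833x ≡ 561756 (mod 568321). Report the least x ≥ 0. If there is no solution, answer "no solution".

35568

First find gcd(22833, 568321):
568321 = 24*22833 + 20329
22833 = 1*20329 + 2504
20329 = 8*2504 + 297
2504 = 8*297 + 128
297 = 2*128 + 41
128 = 3*41 + 5
41 = 8*5 + 1
5 = 5*1 + 0
gcd = 1, so a unique solution mod 568321 exists.
Back-substitute for the Bézout coefficients:
1 = 41 − 8·5
1 = −8·128 + 25·41
1 = 25·297 − 58·128
1 = −58·2504 + 489·297
1 = 489·20329 − 3970·2504
1 = −3970·22833 + 4459·20329
1 = 4459·568321 − 110986·22833
So 22833·(-110986) ≡ 1 (mod 568321), giving 22833⁻¹ ≡ 457335.
x ≡ 22833⁻¹·561756 ≡ 457335·561756 ≡ 35568 (mod 568321).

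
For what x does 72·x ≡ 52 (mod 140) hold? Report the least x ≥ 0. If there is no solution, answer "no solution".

26

First find gcd(72, 140):
140 = 1×72 + 68
72 = 1×68 + 4
68 = 17×4 + 0
gcd = 4 and 4 | 52, so solutions exist. Divide through by 4: 18x ≡ 13 (mod 35).
Now find 18⁻¹ mod 35:
35 = 1*18 + 17
18 = 1*17 + 1
17 = 17*1 + 0
Back-substitute:
1 = 18 − 17
1 = −35 + 2·18
So 18⁻¹ ≡ 2 (mod 35).
Then x ≡ 2·13 ≡ 26 (mod 35); the smallest non-negative solution is x = 26.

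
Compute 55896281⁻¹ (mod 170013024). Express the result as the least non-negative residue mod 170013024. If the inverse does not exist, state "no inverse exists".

134610569

Extended Euclidean algorithm:
170013024 = 3·55896281 + 2324181
55896281 = 24·2324181 + 115937
2324181 = 20·115937 + 5441
115937 = 21·5441 + 1676
5441 = 3·1676 + 413
1676 = 4·413 + 24
413 = 17·24 + 5
24 = 4·5 + 4
5 = 1·4 + 1
4 = 4·1 + 0
The gcd is 1. Working backward:
1 = 5 − 4
1 = −24 + 5·5
1 = 5·413 − 86·24
1 = −86·1676 + 349·413
1 = 349·5441 − 1133·1676
1 = −1133·115937 + 24142·5441
1 = 24142·2324181 − 483973·115937
1 = −483973·55896281 + 11639494·2324181
1 = 11639494·170013024 − 35402455·55896281
So 55896281·(-35402455) ≡ 1 (mod 170013024), and -35402455 ≡ 134610569 (mod 170013024).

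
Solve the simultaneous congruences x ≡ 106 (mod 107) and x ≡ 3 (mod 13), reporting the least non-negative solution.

Write x = 106 + 107·k. Then 107·k ≡ 3 − 106 ≡ 1 (mod 13).
Need 107⁻¹ mod 13. Extended Euclid on (13, 3):
13 = 4·3 + 1
3 = 3·1 + 0
Back-substitute:
1 = 13 − 4·3
107⁻¹ ≡ 9 (mod 13), so k ≡ 9·1 ≡ 9 (mod 13).
x = 106 + 107·9 = 1069.

1069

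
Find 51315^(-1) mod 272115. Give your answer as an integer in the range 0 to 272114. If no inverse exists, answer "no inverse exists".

Euclidean algorithm on 272115, 51315:
272115 = 5×51315 + 15540
51315 = 3×15540 + 4695
15540 = 3×4695 + 1455
4695 = 3×1455 + 330
1455 = 4×330 + 135
330 = 2×135 + 60
135 = 2×60 + 15
60 = 4×15 + 0
The gcd is 15, not 1, hence no inverse exists.

no inverse exists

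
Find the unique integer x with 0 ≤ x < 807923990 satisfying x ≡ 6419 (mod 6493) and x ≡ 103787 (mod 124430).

Write x = 6419 + 6493·k. Then 6493·k ≡ 103787 − 6419 ≡ 97368 (mod 124430).
Need 6493⁻¹ mod 124430. Extended Euclid on (124430, 6493):
124430 = 19×6493 + 1063
6493 = 6×1063 + 115
1063 = 9×115 + 28
115 = 4×28 + 3
28 = 9×3 + 1
3 = 3×1 + 0
Back-substitute:
1 = 28 − 9·3
1 = −9·115 + 37·28
1 = 37·1063 − 342·115
1 = −342·6493 + 2089·1063
1 = 2089·124430 − 40033·6493
6493⁻¹ ≡ 84397 (mod 124430), so k ≡ 84397·97368 ≡ 85466 (mod 124430).
x = 6419 + 6493·85466 = 554937157.

554937157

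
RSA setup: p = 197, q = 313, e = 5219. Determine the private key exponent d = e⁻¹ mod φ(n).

φ(n) = (p−1)(q−1) = 196·312 = 61152.
Need d with 5219·d ≡ 1 (mod 61152). Apply the extended Euclidean algorithm:
61152 = 11*5219 + 3743
5219 = 1*3743 + 1476
3743 = 2*1476 + 791
1476 = 1*791 + 685
791 = 1*685 + 106
685 = 6*106 + 49
106 = 2*49 + 8
49 = 6*8 + 1
8 = 8*1 + 0
Back-substitute:
1 = 49 − 6·8
1 = −6·106 + 13·49
1 = 13·685 − 84·106
1 = −84·791 + 97·685
1 = 97·1476 − 181·791
1 = −181·3743 + 459·1476
1 = 459·5219 − 640·3743
1 = −640·61152 + 7499·5219
So 5219·7499 ≡ 1 (mod 61152), hence d = 7499.

7499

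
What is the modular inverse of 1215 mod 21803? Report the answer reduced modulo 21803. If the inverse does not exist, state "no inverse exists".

Extended Euclidean algorithm:
21803 = 17×1215 + 1148
1215 = 1×1148 + 67
1148 = 17×67 + 9
67 = 7×9 + 4
9 = 2×4 + 1
4 = 4×1 + 0
Since gcd(1215, 21803) = 1, back-substitute to write 1 as a combination:
1 = 9 − 2·4
1 = −2·67 + 15·9
1 = 15·1148 − 257·67
1 = −257·1215 + 272·1148
1 = 272·21803 − 4881·1215
Hence 1215⁻¹ ≡ -4881 ≡ 16922 (mod 21803).

16922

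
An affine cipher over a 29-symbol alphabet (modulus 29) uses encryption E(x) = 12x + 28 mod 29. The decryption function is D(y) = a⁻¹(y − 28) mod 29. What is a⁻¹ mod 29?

17

Run Euclid on (29, 12):
29 = 2×12 + 5
12 = 2×5 + 2
5 = 2×2 + 1
2 = 2×1 + 0
Since gcd(12, 29) = 1, back-substitute to write 1 as a combination:
1 = 5 − 2·2
1 = −2·12 + 5·5
1 = 5·29 − 12·12
Thus 12·(-12) ≡ 1 (mod 29); reducing, -12 mod 29 = 17.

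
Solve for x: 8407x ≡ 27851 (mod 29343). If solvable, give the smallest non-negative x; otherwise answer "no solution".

656

First find gcd(8407, 29343):
29343 = 3×8407 + 4122
8407 = 2×4122 + 163
4122 = 25×163 + 47
163 = 3×47 + 22
47 = 2×22 + 3
22 = 7×3 + 1
3 = 3×1 + 0
gcd = 1, so a unique solution mod 29343 exists.
Back-substitute for the Bézout coefficients:
1 = 22 − 7·3
1 = −7·47 + 15·22
1 = 15·163 − 52·47
1 = −52·4122 + 1315·163
1 = 1315·8407 − 2682·4122
1 = −2682·29343 + 9361·8407
So 8407·(9361) ≡ 1 (mod 29343), giving 8407⁻¹ ≡ 9361.
x ≡ 8407⁻¹·27851 ≡ 9361·27851 ≡ 656 (mod 29343).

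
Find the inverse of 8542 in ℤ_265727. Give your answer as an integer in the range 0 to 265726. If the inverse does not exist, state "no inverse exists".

144498

gcd(265727, 8542) by repeated division:
265727 = 31·8542 + 925
8542 = 9·925 + 217
925 = 4·217 + 57
217 = 3·57 + 46
57 = 1·46 + 11
46 = 4·11 + 2
11 = 5·2 + 1
2 = 2·1 + 0
gcd = 1, so the inverse exists. Back-substitute:
1 = 11 − 5·2
1 = −5·46 + 21·11
1 = 21·57 − 26·46
1 = −26·217 + 99·57
1 = 99·925 − 422·217
1 = −422·8542 + 3897·925
1 = 3897·265727 − 121229·8542
So 8542·(-121229) ≡ 1 (mod 265727), and -121229 ≡ 144498 (mod 265727).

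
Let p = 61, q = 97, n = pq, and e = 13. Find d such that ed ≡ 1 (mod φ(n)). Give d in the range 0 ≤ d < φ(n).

φ(n) = (p−1)(q−1) = 60·96 = 5760.
Need d with 13·d ≡ 1 (mod 5760). Apply the extended Euclidean algorithm:
5760 = 443×13 + 1
13 = 13×1 + 0
Back-substitute:
1 = 5760 − 443·13
So 13·(-443) ≡ 1 (mod 5760), hence d ≡ -443 ≡ 5317 (mod 5760).

5317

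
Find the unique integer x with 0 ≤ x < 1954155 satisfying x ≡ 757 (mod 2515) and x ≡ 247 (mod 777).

1841737

Write x = 757 + 2515·k. Then 2515·k ≡ 247 − 757 ≡ 267 (mod 777).
Need 2515⁻¹ mod 777. Extended Euclid on (777, 184):
777 = 4·184 + 41
184 = 4·41 + 20
41 = 2·20 + 1
20 = 20·1 + 0
Back-substitute:
1 = 41 − 2·20
1 = −2·184 + 9·41
1 = 9·777 − 38·184
2515⁻¹ ≡ 739 (mod 777), so k ≡ 739·267 ≡ 732 (mod 777).
x = 757 + 2515·732 = 1841737.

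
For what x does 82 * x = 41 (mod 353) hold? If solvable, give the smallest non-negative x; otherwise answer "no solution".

177

First find gcd(82, 353):
353 = 4*82 + 25
82 = 3*25 + 7
25 = 3*7 + 4
7 = 1*4 + 3
4 = 1*3 + 1
3 = 3*1 + 0
gcd = 1, so a unique solution mod 353 exists.
Back-substitute for the Bézout coefficients:
1 = 4 − 3
1 = −7 + 2·4
1 = 2·25 − 7·7
1 = −7·82 + 23·25
1 = 23·353 − 99·82
So 82·(-99) ≡ 1 (mod 353), giving 82⁻¹ ≡ 254.
x ≡ 82⁻¹·41 ≡ 254·41 ≡ 177 (mod 353).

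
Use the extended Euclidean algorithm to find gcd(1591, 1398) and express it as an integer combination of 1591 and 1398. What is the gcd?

Repeated division:
1591 = 1×1398 + 193
1398 = 7×193 + 47
193 = 4×47 + 5
47 = 9×5 + 2
5 = 2×2 + 1
2 = 2×1 + 0
gcd(1591, 1398) = 1.
Back-substituting:
1 = 5 − 2·2
1 = −2·47 + 19·5
1 = 19·193 − 78·47
1 = −78·1398 + 565·193
1 = 565·1591 − 643·1398
So 1 = (565)·1591 + (-643)·1398.

1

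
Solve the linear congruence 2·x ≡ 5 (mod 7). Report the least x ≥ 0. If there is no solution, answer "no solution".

First find gcd(2, 7):
7 = 3·2 + 1
2 = 2·1 + 0
gcd = 1, so a unique solution mod 7 exists.
Back-substitute for the Bézout coefficients:
1 = 7 − 3·2
So 2·(-3) ≡ 1 (mod 7), giving 2⁻¹ ≡ 4.
x ≡ 2⁻¹·5 ≡ 4·5 ≡ 6 (mod 7).

6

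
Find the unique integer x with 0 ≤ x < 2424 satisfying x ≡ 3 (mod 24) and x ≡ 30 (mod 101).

Write x = 3 + 24·k. Then 24·k ≡ 30 − 3 ≡ 27 (mod 101).
Need 24⁻¹ mod 101. Extended Euclid on (101, 24):
101 = 4·24 + 5
24 = 4·5 + 4
5 = 1·4 + 1
4 = 4·1 + 0
Back-substitute:
1 = 5 − 4
1 = −24 + 5·5
1 = 5·101 − 21·24
24⁻¹ ≡ 80 (mod 101), so k ≡ 80·27 ≡ 39 (mod 101).
x = 3 + 24·39 = 939.

939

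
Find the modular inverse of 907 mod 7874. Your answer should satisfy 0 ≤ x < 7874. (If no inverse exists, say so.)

Run Euclid on (7874, 907):
7874 = 8×907 + 618
907 = 1×618 + 289
618 = 2×289 + 40
289 = 7×40 + 9
40 = 4×9 + 4
9 = 2×4 + 1
4 = 4×1 + 0
The gcd is 1. Working backward:
1 = 9 − 2·4
1 = −2·40 + 9·9
1 = 9·289 − 65·40
1 = −65·618 + 139·289
1 = 139·907 − 204·618
1 = −204·7874 + 1771·907
So 907·1771 ≡ 1 (mod 7874).

1771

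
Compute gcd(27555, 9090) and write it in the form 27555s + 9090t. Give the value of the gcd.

15

Repeated division:
27555 = 3×9090 + 285
9090 = 31×285 + 255
285 = 1×255 + 30
255 = 8×30 + 15
30 = 2×15 + 0
gcd(27555, 9090) = 15.
Back-substituting:
15 = 255 − 8·30
15 = −8·285 + 9·255
15 = 9·9090 − 287·285
15 = −287·27555 + 870·9090
So 15 = (-287)·27555 + (870)·9090.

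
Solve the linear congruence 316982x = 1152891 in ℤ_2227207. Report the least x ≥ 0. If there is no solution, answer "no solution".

1542815

First find gcd(316982, 2227207):
2227207 = 7×316982 + 8333
316982 = 38×8333 + 328
8333 = 25×328 + 133
328 = 2×133 + 62
133 = 2×62 + 9
62 = 6×9 + 8
9 = 1×8 + 1
8 = 8×1 + 0
gcd = 1, so a unique solution mod 2227207 exists.
Back-substitute for the Bézout coefficients:
1 = 9 − 8
1 = −62 + 7·9
1 = 7·133 − 15·62
1 = −15·328 + 37·133
1 = 37·8333 − 940·328
1 = −940·316982 + 35757·8333
1 = 35757·2227207 − 251239·316982
So 316982·(-251239) ≡ 1 (mod 2227207), giving 316982⁻¹ ≡ 1975968.
x ≡ 316982⁻¹·1152891 ≡ 1975968·1152891 ≡ 1542815 (mod 2227207).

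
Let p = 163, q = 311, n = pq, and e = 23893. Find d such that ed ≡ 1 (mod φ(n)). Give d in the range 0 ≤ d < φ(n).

φ(n) = (p−1)(q−1) = 162·310 = 50220.
Need d with 23893·d ≡ 1 (mod 50220). Apply the extended Euclidean algorithm:
50220 = 2*23893 + 2434
23893 = 9*2434 + 1987
2434 = 1*1987 + 447
1987 = 4*447 + 199
447 = 2*199 + 49
199 = 4*49 + 3
49 = 16*3 + 1
3 = 3*1 + 0
Back-substitute:
1 = 49 − 16·3
1 = −16·199 + 65·49
1 = 65·447 − 146·199
1 = −146·1987 + 649·447
1 = 649·2434 − 795·1987
1 = −795·23893 + 7804·2434
1 = 7804·50220 − 16403·23893
So 23893·(-16403) ≡ 1 (mod 50220), hence d ≡ -16403 ≡ 33817 (mod 50220).

33817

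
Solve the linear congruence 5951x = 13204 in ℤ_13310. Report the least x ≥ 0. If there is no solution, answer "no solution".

gcd(5951, 13310):
13310 = 2*5951 + 1408
5951 = 4*1408 + 319
1408 = 4*319 + 132
319 = 2*132 + 55
132 = 2*55 + 22
55 = 2*22 + 11
22 = 2*11 + 0
gcd = 11, but 11 ∤ 13204, so the congruence has no solution.

no solution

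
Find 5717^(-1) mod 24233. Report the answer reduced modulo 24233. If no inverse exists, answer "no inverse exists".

Apply the Euclidean algorithm to 24233 and 5717:
24233 = 4×5717 + 1365
5717 = 4×1365 + 257
1365 = 5×257 + 80
257 = 3×80 + 17
80 = 4×17 + 12
17 = 1×12 + 5
12 = 2×5 + 2
5 = 2×2 + 1
2 = 2×1 + 0
Since gcd(5717, 24233) = 1, back-substitute to write 1 as a combination:
1 = 5 − 2·2
1 = −2·12 + 5·5
1 = 5·17 − 7·12
1 = −7·80 + 33·17
1 = 33·257 − 106·80
1 = −106·1365 + 563·257
1 = 563·5717 − 2358·1365
1 = −2358·24233 + 9995·5717
So 5717·9995 ≡ 1 (mod 24233).

9995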